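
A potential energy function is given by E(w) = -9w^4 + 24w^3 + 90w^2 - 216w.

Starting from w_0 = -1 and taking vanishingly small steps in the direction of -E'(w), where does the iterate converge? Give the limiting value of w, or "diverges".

1

E'(w) = -36(w - 3)(w - 1)(w + 2), so E'(-1) = -288.
Gradient descent moves in the -E' direction, i.e. w is increasing.
The nearest critical point in that direction is w = 1, where E'' = 216 > 0 (a local minimum). The iterate converges there.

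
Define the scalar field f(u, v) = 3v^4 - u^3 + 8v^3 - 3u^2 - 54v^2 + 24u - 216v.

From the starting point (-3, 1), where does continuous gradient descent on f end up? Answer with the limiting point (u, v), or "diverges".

(-4, 3)

f is separable, so gradient descent decouples: u follows -∂f/∂u, v follows -∂f/∂v.
∂f/∂u = -3(u - 2)(u + 4); at u=-3 this is 15, so u decreases.
∂f/∂v = 12(v - 3)(v + 2)(v + 3); at v=1 this is -288, so v increases.
u converges to its nearest critical value -4 (a local min of the u-part); v converges to 3. The iterate converges to (-4, 3).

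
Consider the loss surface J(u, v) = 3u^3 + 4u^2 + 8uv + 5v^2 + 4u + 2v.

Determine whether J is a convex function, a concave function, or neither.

neither

The term 3u^3 is cubic, so the Hessian is not constant.
∂²J/∂u² = 18u + 8, which takes both signs as u varies (negative for sufficiently negative u). A diagonal entry of the Hessian changing sign means the Hessian is neither positive- nor negative-semidefinite on all of R^2.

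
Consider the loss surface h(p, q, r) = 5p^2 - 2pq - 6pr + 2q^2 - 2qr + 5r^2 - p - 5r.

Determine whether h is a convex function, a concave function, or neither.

convex

h is quadratic, so its Hessian is the constant matrix H = [[10, -2, -6], [-2, 4, -2], [-6, -2, 10]].
Leading principal minors: 10, 36, 128.
All positive ⇒ H ≻ 0 ⇒ convex.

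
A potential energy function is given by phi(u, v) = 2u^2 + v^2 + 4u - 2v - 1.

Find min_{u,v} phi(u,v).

phi(u,v) separates as P(u) + Q(v) − 1, so its minimum is min P + min Q − 1.
P'(u) = 4u + 4 vanishes at u ∈ {-1}; Q'(v) = 2v - 2 vanishes at v ∈ {1}.
Local minima of P (where P''>0): P(-1)=-2. Local minima of Q: Q(1)=-1.
So the global minimum of phi is P(-1) + Q(1) − 1 = -2 − 1 − 1 = -4, attained at (-1, 1).

-4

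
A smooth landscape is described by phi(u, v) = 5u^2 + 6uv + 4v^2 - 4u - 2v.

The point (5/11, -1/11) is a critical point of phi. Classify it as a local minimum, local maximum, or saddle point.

local minimum

The Hessian of phi is constant: H = [[10, 6], [6, 8]].
det(H) = 10·8 − 6² = 44.
det(H) > 0 and tr(H) = 18 > 0, so H is positive definite and the point is a local minimum.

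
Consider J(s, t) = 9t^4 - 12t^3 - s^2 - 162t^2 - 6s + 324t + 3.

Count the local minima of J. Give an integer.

J separates as a function of s plus a function of t, so ∇J=0 decouples.
∂J/∂s = -2(s + 3) = 0 at s ∈ {-3}; ∂J/∂t = 36(t - 3)(t - 1)(t + 3) = 0 at t ∈ {-3, 1, 3}.
The Hessian is diagonal: diag(J_ss, J_tt). Second derivatives: J_ss(-3)=-2; J_tt(-3)=864, J_tt(1)=-288, J_tt(3)=432.
Local minima occur where both diagonal entries positive: none. Count: 0.

0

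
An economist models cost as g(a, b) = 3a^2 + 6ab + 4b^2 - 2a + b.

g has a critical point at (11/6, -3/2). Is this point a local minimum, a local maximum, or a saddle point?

The Hessian of g is constant: H = [[6, 6], [6, 8]].
det(H) = 6·8 − 6² = 12.
det(H) > 0 and tr(H) = 14 > 0, so H is positive definite and the point is a local minimum.

local minimum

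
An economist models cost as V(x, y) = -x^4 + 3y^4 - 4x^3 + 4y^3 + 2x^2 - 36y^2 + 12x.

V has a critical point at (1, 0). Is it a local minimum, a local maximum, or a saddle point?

The mixed partial ∂²V/∂x∂y is 0, so the Hessian at any point is diag(V_xx, V_yy) = diag(4(-3x^2 - 6x + 1), 12(3y^2 + 2y - 6)).
At (1, 0): H = diag(-32, -72).
Both eigenvalues are negative, so H is negative definite: a local maximum.

local maximum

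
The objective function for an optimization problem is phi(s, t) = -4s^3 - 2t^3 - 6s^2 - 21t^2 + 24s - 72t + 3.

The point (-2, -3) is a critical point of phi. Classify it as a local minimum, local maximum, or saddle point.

The mixed partial ∂²phi/∂s∂t is 0, so the Hessian at any point is diag(phi_ss, phi_tt) = diag(-12(2s + 1), -6(2t + 7)).
At (-2, -3): H = diag(36, -6).
The eigenvalues have opposite signs, so H is indefinite: a saddle point.

saddle point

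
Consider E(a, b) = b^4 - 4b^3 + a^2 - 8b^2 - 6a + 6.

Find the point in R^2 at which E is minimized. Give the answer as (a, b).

E(a,b) separates as P(a) + Q(b) + 6, so its minimum is min P + min Q + 6.
P'(a) = 2a - 6 vanishes at a ∈ {3}; Q'(b) = 4b(b - 4)(b + 1) vanishes at b ∈ {-1, 0, 4}.
Local minima of P (where P''>0): P(3)=-9. Local minima of Q: Q(-1)=-3, Q(4)=-128.
So the global minimum of E is P(3) + Q(4) + 6 = -9 − 128 + 6 = -131, attained at (3, 4).

(3, 4)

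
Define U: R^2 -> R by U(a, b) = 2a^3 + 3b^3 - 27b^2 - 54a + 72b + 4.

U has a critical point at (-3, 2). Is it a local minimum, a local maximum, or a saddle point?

The mixed partial ∂²U/∂a∂b is 0, so the Hessian at any point is diag(U_aa, U_bb) = diag(12a, 18(b - 3)).
At (-3, 2): H = diag(-36, -18).
Both eigenvalues are negative, so H is negative definite: a local maximum.

local maximum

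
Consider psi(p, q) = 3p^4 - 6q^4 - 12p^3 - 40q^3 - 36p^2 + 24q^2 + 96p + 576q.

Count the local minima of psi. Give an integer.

psi separates as a function of p plus a function of q, so ∇psi=0 decouples.
∂psi/∂p = 12(p - 4)(p - 1)(p + 2) = 0 at p ∈ {-2, 1, 4}; ∂psi/∂q = -24(q - 2)(q + 3)(q + 4) = 0 at q ∈ {-4, -3, 2}.
The Hessian is diagonal: diag(psi_pp, psi_qq). Second derivatives: psi_pp(-2)=216, psi_pp(1)=-108, psi_pp(4)=216; psi_qq(-4)=-144, psi_qq(-3)=120, psi_qq(2)=-720.
Local minima occur where both diagonal entries positive: (-2, -3), (4, -3). Count: 2.

2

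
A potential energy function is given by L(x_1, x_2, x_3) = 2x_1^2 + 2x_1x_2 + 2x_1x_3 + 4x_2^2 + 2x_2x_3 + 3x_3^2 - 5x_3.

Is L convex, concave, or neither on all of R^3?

convex

L is quadratic, so its Hessian is the constant matrix H = [[4, 2, 2], [2, 8, 2], [2, 2, 6]].
Leading principal minors: 4, 28, 136.
All positive ⇒ H ≻ 0 ⇒ convex.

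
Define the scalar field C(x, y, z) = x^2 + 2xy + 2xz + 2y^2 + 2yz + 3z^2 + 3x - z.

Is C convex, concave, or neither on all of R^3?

C is quadratic, so its Hessian is the constant matrix H = [[2, 2, 2], [2, 4, 2], [2, 2, 6]].
Leading principal minors: 2, 4, 16.
All positive ⇒ H ≻ 0 ⇒ convex.

convex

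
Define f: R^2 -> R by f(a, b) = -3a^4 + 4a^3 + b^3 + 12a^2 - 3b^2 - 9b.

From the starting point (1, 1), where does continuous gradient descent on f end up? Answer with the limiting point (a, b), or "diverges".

f is separable, so gradient descent decouples: a follows -∂f/∂a, b follows -∂f/∂b.
∂f/∂a = -12a(a - 2)(a + 1); at a=1 this is 24, so a decreases.
∂f/∂b = 3(b - 3)(b + 1); at b=1 this is -12, so b increases.
a converges to its nearest critical value 0 (a local min of the a-part); b converges to 3. The iterate converges to (0, 3).

(0, 3)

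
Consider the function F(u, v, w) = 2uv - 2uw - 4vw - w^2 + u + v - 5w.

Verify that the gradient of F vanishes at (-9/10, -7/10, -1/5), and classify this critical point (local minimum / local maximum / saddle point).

∇F = (2v - 2w + 1, 2u - 4w + 1, -2u - 4v - 2w - 5); substituting (-9/10, -7/10, -1/5) gives ∇F = (0, 0, 0), so (-9/10, -7/10, -1/5) is indeed a critical point.
The Hessian is constant: H = [[0, 2, -2], [2, 0, -4], [-2, -4, -2]].
Leading principal minors: Δ₁ = 0, Δ₂ = -4, Δ₃ = 40.
The minors fit neither the all-positive nor the alternating-sign pattern, so H is indefinite: a saddle point.

saddle point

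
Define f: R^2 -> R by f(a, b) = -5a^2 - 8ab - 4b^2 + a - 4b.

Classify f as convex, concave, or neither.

f is quadratic, so its Hessian is the constant matrix H = [[-10, -8], [-8, -8]].
det(H) = 16, tr(H) = -18.
det(H) > 0 and tr(H) < 0, so H is negative definite everywhere: concave.

concave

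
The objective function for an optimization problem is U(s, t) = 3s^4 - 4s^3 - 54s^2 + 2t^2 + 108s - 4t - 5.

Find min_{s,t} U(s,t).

-466

U(s,t) separates as P(s) + Q(t) − 5, so its minimum is min P + min Q − 5.
P'(s) = 12(s - 3)(s - 1)(s + 3) vanishes at s ∈ {-3, 1, 3}; Q'(t) = 4(t - 1) vanishes at t ∈ {1}.
Local minima of P (where P''>0): P(-3)=-459, P(3)=-27. Local minima of Q: Q(1)=-2.
So the global minimum of U is P(-3) + Q(1) − 5 = -459 − 2 − 5 = -466, attained at (-3, 1).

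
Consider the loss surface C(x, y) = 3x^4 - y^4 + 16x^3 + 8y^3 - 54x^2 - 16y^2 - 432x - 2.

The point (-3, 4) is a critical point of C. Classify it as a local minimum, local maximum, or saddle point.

The mixed partial ∂²C/∂x∂y is 0, so the Hessian at any point is diag(C_xx, C_yy) = diag(12(3x^2 + 8x - 9), 4(-3y^2 + 12y - 8)).
At (-3, 4): H = diag(-72, -32).
Both eigenvalues are negative, so H is negative definite: a local maximum.

local maximum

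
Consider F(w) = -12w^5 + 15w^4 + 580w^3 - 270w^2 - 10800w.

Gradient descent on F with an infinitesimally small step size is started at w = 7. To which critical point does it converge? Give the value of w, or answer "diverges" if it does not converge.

F'(w) = -60(w - 5)(w - 3)(w + 3)(w + 4), so F'(7) = -52800.
Gradient descent moves in the -F' direction, i.e. w is increasing.
There is no critical point above w=7, and F' keeps the same sign, so the iterate runs off to +∞.

diverges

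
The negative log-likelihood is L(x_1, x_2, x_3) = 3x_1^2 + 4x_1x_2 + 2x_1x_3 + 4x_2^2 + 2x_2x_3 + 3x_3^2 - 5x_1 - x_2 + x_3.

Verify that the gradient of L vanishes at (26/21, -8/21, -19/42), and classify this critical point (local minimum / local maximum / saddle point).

∇L = (6x_1 + 4x_2 + 2x_3 - 5, 4x_1 + 8x_2 + 2x_3 - 1, 2x_1 + 2x_2 + 6x_3 + 1); substituting (26/21, -8/21, -19/42) gives ∇L = (0, 0, 0), so (26/21, -8/21, -19/42) is indeed a critical point.
The Hessian is constant: H = [[6, 4, 2], [4, 8, 2], [2, 2, 6]].
Leading principal minors: Δ₁ = 6, Δ₂ = 32, Δ₃ = 168.
All leading minors are positive, so H is positive definite: a local minimum.

local minimum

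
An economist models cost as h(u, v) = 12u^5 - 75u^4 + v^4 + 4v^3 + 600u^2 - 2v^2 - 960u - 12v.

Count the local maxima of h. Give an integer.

h separates as a function of u plus a function of v, so ∇h=0 decouples.
∂h/∂u = 60(u - 4)(u - 2)(u - 1)(u + 2) = 0 at u ∈ {-2, 1, 2, 4}; ∂h/∂v = 4(v - 1)(v + 1)(v + 3) = 0 at v ∈ {-3, -1, 1}.
The Hessian is diagonal: diag(h_uu, h_vv). Second derivatives: h_uu(-2)=-4320, h_uu(1)=540, h_uu(2)=-480, h_uu(4)=2160; h_vv(-3)=32, h_vv(-1)=-16, h_vv(1)=32.
Local maxima occur where both diagonal entries negative: (-2, -1), (2, -1). Count: 2.

2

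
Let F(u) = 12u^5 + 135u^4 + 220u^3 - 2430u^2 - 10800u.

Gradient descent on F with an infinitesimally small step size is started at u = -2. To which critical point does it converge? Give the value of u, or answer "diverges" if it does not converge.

F'(u) = 60(u - 3)(u + 3)(u + 4)(u + 5), so F'(-2) = -1800.
Gradient descent moves in the -F' direction, i.e. u is increasing.
The nearest critical point in that direction is u = 3, where F'' = 20160 > 0 (a local minimum). The iterate converges there.

3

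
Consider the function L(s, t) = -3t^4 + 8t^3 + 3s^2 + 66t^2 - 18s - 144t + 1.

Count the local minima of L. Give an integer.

L separates as a function of s plus a function of t, so ∇L=0 decouples.
∂L/∂s = 6(s - 3) = 0 at s ∈ {3}; ∂L/∂t = -12(t - 4)(t - 1)(t + 3) = 0 at t ∈ {-3, 1, 4}.
The Hessian is diagonal: diag(L_ss, L_tt). Second derivatives: L_ss(3)=6; L_tt(-3)=-336, L_tt(1)=144, L_tt(4)=-252.
Local minima occur where both diagonal entries positive: (3, 1). Count: 1.

1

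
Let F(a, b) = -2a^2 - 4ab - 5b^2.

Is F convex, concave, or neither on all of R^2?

F is quadratic, so its Hessian is the constant matrix H = [[-4, -4], [-4, -10]].
det(H) = 24, tr(H) = -14.
det(H) > 0 and tr(H) < 0, so H is negative definite everywhere: concave.

concave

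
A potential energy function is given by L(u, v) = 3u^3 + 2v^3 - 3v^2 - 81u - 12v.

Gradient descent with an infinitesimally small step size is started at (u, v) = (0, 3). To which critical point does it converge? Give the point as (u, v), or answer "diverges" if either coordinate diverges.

(3, 2)

L is separable, so gradient descent decouples: u follows -∂L/∂u, v follows -∂L/∂v.
∂L/∂u = 9(u - 3)(u + 3); at u=0 this is -81, so u increases.
∂L/∂v = 6(v - 2)(v + 1); at v=3 this is 24, so v decreases.
u converges to its nearest critical value 3 (a local min of the u-part); v converges to 2. The iterate converges to (3, 2).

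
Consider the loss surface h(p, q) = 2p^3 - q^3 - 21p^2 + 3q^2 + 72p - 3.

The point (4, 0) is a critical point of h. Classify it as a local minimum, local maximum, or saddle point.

local minimum

The mixed partial ∂²h/∂p∂q is 0, so the Hessian at any point is diag(h_pp, h_qq) = diag(6(2p - 7), 6(-q + 1)).
At (4, 0): H = diag(6, 6).
Both eigenvalues are positive, so H is positive definite: a local minimum.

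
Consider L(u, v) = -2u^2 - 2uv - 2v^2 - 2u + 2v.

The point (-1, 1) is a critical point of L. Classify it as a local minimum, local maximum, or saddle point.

The Hessian of L is constant: H = [[-4, -2], [-2, -4]].
det(H) = (-4)·(-4) − (-2)² = 12.
det(H) > 0 and tr(H) = -8 < 0, so H is negative definite and the point is a local maximum.

local maximum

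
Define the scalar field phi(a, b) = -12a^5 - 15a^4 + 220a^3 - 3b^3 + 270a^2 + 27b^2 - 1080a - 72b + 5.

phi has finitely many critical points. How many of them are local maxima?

2

phi separates as a function of a plus a function of b, so ∇phi=0 decouples.
∂phi/∂a = -60(a - 3)(a - 1)(a + 2)(a + 3) = 0 at a ∈ {-3, -2, 1, 3}; ∂phi/∂b = -9(b - 4)(b - 2) = 0 at b ∈ {2, 4}.
The Hessian is diagonal: diag(phi_aa, phi_bb). Second derivatives: phi_aa(-3)=1440, phi_aa(-2)=-900, phi_aa(1)=1440, phi_aa(3)=-3600; phi_bb(2)=18, phi_bb(4)=-18.
Local maxima occur where both diagonal entries negative: (-2, 4), (3, 4). Count: 2.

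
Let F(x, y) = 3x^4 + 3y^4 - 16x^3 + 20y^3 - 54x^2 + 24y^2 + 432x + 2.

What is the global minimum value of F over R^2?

F(x,y) separates as P(x) + Q(y) + 2, so its minimum is min P + min Q + 2.
P'(x) = 12(x - 4)(x - 3)(x + 3) vanishes at x ∈ {-3, 3, 4}; Q'(y) = 12y(y + 1)(y + 4) vanishes at y ∈ {-4, -1, 0}.
Local minima of P (where P''>0): P(-3)=-1107, P(4)=608. Local minima of Q: Q(-4)=-128, Q(0)=0.
So the global minimum of F is P(-3) + Q(-4) + 2 = -1107 − 128 + 2 = -1233, attained at (-3, -4).

-1233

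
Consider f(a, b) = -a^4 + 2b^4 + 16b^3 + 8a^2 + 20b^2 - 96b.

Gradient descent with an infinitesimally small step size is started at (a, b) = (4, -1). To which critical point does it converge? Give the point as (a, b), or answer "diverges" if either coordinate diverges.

diverges

f is separable, so gradient descent decouples: a follows -∂f/∂a, b follows -∂f/∂b.
∂f/∂a = -4a(a - 2)(a + 2); at a=4 this is -192, so a increases.
∂f/∂b = 8(b - 1)(b + 3)(b + 4); at b=-1 this is -96, so b increases.
The a-coordinate has no critical point in that direction and runs off to infinity.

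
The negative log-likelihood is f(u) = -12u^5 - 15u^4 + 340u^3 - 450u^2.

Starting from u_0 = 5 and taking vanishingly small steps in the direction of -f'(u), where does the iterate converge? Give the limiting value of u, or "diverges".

diverges

f'(u) = -60u(u - 3)(u - 1)(u + 5), so f'(5) = -24000.
Gradient descent moves in the -f' direction, i.e. u is increasing.
There is no critical point above u=5, and f' keeps the same sign, so the iterate runs off to +∞.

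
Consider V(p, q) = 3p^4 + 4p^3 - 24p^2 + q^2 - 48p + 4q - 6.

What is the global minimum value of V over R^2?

-122

V(p,q) separates as A(p) + B(q) − 6, so its minimum is min A + min B − 6.
A'(p) = 12(p - 2)(p + 1)(p + 2) vanishes at p ∈ {-2, -1, 2}; B'(q) = 2q + 4 vanishes at q ∈ {-2}.
Local minima of A (where A''>0): A(-2)=16, A(2)=-112. Local minima of B: B(-2)=-4.
So the global minimum of V is A(2) + B(-2) − 6 = -112 − 4 − 6 = -122, attained at (2, -2).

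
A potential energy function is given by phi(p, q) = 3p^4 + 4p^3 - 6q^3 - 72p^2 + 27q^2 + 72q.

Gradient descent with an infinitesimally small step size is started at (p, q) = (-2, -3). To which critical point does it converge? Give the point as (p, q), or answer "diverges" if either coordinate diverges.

phi is separable, so gradient descent decouples: p follows -∂phi/∂p, q follows -∂phi/∂q.
∂phi/∂p = 12p(p - 3)(p + 4); at p=-2 this is 240, so p decreases.
∂phi/∂q = -18(q - 4)(q + 1); at q=-3 this is -252, so q increases.
p converges to its nearest critical value -4 (a local min of the p-part); q converges to -1. The iterate converges to (-4, -1).

(-4, -1)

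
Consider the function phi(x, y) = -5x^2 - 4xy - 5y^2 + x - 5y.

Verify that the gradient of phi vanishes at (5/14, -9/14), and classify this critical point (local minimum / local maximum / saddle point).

∇phi = (-10x - 4y + 1, -4x - 10y - 5); substituting (5/14, -9/14) gives ∇phi = (0, 0), so (5/14, -9/14) is indeed a critical point.
The Hessian of phi is constant: H = [[-10, -4], [-4, -10]].
det(H) = (-10)·(-10) − (-4)² = 84.
det(H) > 0 and tr(H) = -20 < 0, so H is negative definite and the point is a local maximum.

local maximum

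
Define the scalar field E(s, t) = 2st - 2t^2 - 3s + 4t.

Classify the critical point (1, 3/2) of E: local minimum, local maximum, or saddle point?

saddle point

The Hessian of E is constant: H = [[0, 2], [2, -4]].
det(H) = 0·(-4) − 2² = -4.
Since det(H) < 0, H is indefinite and the critical point is a saddle point.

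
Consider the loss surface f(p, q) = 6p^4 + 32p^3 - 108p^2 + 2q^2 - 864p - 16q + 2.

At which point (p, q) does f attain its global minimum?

f(p,q) separates as A(p) + B(q) + 2, so its minimum is min A + min B + 2.
A'(p) = 24(p - 3)(p + 3)(p + 4) vanishes at p ∈ {-4, -3, 3}; B'(q) = 4q - 16 vanishes at q ∈ {4}.
Local minima of A (where A''>0): A(-4)=1216, A(3)=-2214. Local minima of B: B(4)=-32.
So the global minimum of f is A(3) + B(4) + 2 = -2214 − 32 + 2 = -2244, attained at (3, 4).

(3, 4)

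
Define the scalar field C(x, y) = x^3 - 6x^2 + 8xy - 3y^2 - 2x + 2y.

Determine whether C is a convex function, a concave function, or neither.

neither

The term x^3 is cubic, so the Hessian is not constant.
∂²C/∂x² = 6x - 12, which takes both signs as x varies (negative for sufficiently negative x). A diagonal entry of the Hessian changing sign means the Hessian is neither positive- nor negative-semidefinite on all of R^2.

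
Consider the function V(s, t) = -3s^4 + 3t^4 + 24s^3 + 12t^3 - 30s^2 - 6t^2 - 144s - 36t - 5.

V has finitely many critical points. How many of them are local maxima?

V separates as a function of s plus a function of t, so ∇V=0 decouples.
∂V/∂s = -12(s - 4)(s - 3)(s + 1) = 0 at s ∈ {-1, 3, 4}; ∂V/∂t = 12(t - 1)(t + 1)(t + 3) = 0 at t ∈ {-3, -1, 1}.
The Hessian is diagonal: diag(V_ss, V_tt). Second derivatives: V_ss(-1)=-240, V_ss(3)=48, V_ss(4)=-60; V_tt(-3)=96, V_tt(-1)=-48, V_tt(1)=96.
Local maxima occur where both diagonal entries negative: (-1, -1), (4, -1). Count: 2.

2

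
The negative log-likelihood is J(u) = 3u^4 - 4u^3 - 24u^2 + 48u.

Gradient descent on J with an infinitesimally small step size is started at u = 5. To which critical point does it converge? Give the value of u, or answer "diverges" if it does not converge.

2

J'(u) = 12(u - 2)(u - 1)(u + 2), so J'(5) = 1008.
Gradient descent moves in the -J' direction, i.e. u is decreasing.
The nearest critical point in that direction is u = 2, where J'' = 48 > 0 (a local minimum). The iterate converges there.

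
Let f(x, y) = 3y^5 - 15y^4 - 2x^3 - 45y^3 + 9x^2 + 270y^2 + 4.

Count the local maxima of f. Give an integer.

2

f separates as a function of x plus a function of y, so ∇f=0 decouples.
∂f/∂x = -6x(x - 3) = 0 at x ∈ {0, 3}; ∂f/∂y = 15y(y - 4)(y - 3)(y + 3) = 0 at y ∈ {-3, 0, 3, 4}.
The Hessian is diagonal: diag(f_xx, f_yy). Second derivatives: f_xx(0)=18, f_xx(3)=-18; f_yy(-3)=-1890, f_yy(0)=540, f_yy(3)=-270, f_yy(4)=420.
Local maxima occur where both diagonal entries negative: (3, -3), (3, 3). Count: 2.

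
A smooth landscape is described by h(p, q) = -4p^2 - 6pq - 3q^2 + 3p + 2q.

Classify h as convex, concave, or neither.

h is quadratic, so its Hessian is the constant matrix H = [[-8, -6], [-6, -6]].
det(H) = 12, tr(H) = -14.
det(H) > 0 and tr(H) < 0, so H is negative definite everywhere: concave.

concave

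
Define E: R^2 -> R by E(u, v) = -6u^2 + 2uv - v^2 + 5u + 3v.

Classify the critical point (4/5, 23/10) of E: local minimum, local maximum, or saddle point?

The Hessian of E is constant: H = [[-12, 2], [2, -2]].
det(H) = (-12)·(-2) − 2² = 20.
det(H) > 0 and tr(H) = -14 < 0, so H is negative definite and the point is a local maximum.

local maximum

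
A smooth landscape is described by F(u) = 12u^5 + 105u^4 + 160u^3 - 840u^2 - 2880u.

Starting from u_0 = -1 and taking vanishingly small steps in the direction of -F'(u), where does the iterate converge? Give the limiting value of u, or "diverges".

F'(u) = 60(u - 2)(u + 2)(u + 3)(u + 4), so F'(-1) = -1080.
Gradient descent moves in the -F' direction, i.e. u is increasing.
The nearest critical point in that direction is u = 2, where F'' = 7200 > 0 (a local minimum). The iterate converges there.

2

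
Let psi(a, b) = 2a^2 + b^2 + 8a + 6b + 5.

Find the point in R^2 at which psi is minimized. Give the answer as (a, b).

(-2, -3)

psi(a,b) separates as P(a) + Q(b) + 5, so its minimum is min P + min Q + 5.
P'(a) = 4a + 8 vanishes at a ∈ {-2}; Q'(b) = 2b + 6 vanishes at b ∈ {-3}.
Local minima of P (where P''>0): P(-2)=-8. Local minima of Q: Q(-3)=-9.
So the global minimum of psi is P(-2) + Q(-3) + 5 = -8 − 9 + 5 = -12, attained at (-2, -3).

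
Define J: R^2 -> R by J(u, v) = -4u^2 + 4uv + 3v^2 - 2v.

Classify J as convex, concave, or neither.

J is quadratic, so its Hessian is the constant matrix H = [[-8, 4], [4, 6]].
det(H) = -64, tr(H) = -2.
det(H) < 0, so H is indefinite: neither convex nor concave.

neither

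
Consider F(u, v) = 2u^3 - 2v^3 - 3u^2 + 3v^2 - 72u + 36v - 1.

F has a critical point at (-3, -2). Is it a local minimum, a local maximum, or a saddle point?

The mixed partial ∂²F/∂u∂v is 0, so the Hessian at any point is diag(F_uu, F_vv) = diag(6(2u - 1), 6(-2v + 1)).
At (-3, -2): H = diag(-42, 30).
The eigenvalues have opposite signs, so H is indefinite: a saddle point.

saddle point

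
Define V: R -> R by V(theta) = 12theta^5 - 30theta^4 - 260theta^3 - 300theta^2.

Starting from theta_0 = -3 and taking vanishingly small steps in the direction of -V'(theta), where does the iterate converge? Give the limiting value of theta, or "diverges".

diverges

V'(theta) = 60theta(theta - 5)(theta + 1)(theta + 2), so V'(-3) = 2880.
Gradient descent moves in the -V' direction, i.e. theta is decreasing.
There is no critical point below theta=-3, and V' keeps the same sign, so the iterate runs off to −∞.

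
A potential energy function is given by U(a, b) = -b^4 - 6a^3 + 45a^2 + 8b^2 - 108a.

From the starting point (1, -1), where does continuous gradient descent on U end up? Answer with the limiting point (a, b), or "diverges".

U is separable, so gradient descent decouples: a follows -∂U/∂a, b follows -∂U/∂b.
∂U/∂a = -18(a - 3)(a - 2); at a=1 this is -36, so a increases.
∂U/∂b = -4b(b - 2)(b + 2); at b=-1 this is -12, so b increases.
a converges to its nearest critical value 2 (a local min of the a-part); b converges to 0. The iterate converges to (2, 0).

(2, 0)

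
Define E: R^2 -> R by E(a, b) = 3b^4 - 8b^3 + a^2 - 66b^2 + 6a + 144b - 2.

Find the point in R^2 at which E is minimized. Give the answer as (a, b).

(-3, -3)

E(a,b) separates as P(a) + Q(b) − 2, so its minimum is min P + min Q − 2.
P'(a) = 2a + 6 vanishes at a ∈ {-3}; Q'(b) = 12(b - 4)(b - 1)(b + 3) vanishes at b ∈ {-3, 1, 4}.
Local minima of P (where P''>0): P(-3)=-9. Local minima of Q: Q(-3)=-567, Q(4)=-224.
So the global minimum of E is P(-3) + Q(-3) − 2 = -9 − 567 − 2 = -578, attained at (-3, -3).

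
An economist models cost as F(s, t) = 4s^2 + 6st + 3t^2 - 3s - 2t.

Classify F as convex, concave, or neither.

convex

F is quadratic, so its Hessian is the constant matrix H = [[8, 6], [6, 6]].
det(H) = 12, tr(H) = 14.
det(H) > 0 and tr(H) > 0, so H is positive definite everywhere: convex.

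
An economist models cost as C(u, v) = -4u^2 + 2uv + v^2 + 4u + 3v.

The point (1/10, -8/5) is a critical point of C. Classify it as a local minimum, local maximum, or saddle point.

The Hessian of C is constant: H = [[-8, 2], [2, 2]].
det(H) = (-8)·2 − 2² = -20.
Since det(H) < 0, H is indefinite and the critical point is a saddle point.

saddle point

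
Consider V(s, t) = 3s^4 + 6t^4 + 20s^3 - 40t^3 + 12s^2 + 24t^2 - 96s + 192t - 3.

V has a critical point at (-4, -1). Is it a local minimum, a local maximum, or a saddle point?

local minimum

The mixed partial ∂²V/∂s∂t is 0, so the Hessian at any point is diag(V_ss, V_tt) = diag(12(3s^2 + 10s + 2), 24(3t^2 - 10t + 2)).
At (-4, -1): H = diag(120, 360).
Both eigenvalues are positive, so H is positive definite: a local minimum.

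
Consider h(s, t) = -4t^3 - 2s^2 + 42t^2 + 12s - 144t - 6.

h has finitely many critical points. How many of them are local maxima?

h separates as a function of s plus a function of t, so ∇h=0 decouples.
∂h/∂s = -4(s - 3) = 0 at s ∈ {3}; ∂h/∂t = -12(t - 4)(t - 3) = 0 at t ∈ {3, 4}.
The Hessian is diagonal: diag(h_ss, h_tt). Second derivatives: h_ss(3)=-4; h_tt(3)=12, h_tt(4)=-12.
Local maxima occur where both diagonal entries negative: (3, 4). Count: 1.

1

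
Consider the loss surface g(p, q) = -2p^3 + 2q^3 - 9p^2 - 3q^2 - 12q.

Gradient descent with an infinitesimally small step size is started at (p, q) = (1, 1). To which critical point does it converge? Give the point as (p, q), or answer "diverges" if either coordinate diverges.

diverges

g is separable, so gradient descent decouples: p follows -∂g/∂p, q follows -∂g/∂q.
∂g/∂p = -6p(p + 3); at p=1 this is -24, so p increases.
∂g/∂q = 6(q - 2)(q + 1); at q=1 this is -12, so q increases.
The p-coordinate has no critical point in that direction and runs off to infinity.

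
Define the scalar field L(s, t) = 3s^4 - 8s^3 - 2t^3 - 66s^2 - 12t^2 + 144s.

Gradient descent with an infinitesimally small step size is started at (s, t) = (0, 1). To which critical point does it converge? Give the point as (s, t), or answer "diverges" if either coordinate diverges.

diverges

L is separable, so gradient descent decouples: s follows -∂L/∂s, t follows -∂L/∂t.
∂L/∂s = 12(s - 4)(s - 1)(s + 3); at s=0 this is 144, so s decreases.
∂L/∂t = -6t(t + 4); at t=1 this is -30, so t increases.
The t-coordinate has no critical point in that direction and runs off to infinity.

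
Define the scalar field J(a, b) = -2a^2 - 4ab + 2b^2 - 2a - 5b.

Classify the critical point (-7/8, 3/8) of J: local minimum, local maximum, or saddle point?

saddle point

The Hessian of J is constant: H = [[-4, -4], [-4, 4]].
det(H) = (-4)·4 − (-4)² = -32.
Since det(H) < 0, H is indefinite and the critical point is a saddle point.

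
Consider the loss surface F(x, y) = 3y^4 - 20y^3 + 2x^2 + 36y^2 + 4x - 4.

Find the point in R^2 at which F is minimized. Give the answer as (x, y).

(-1, 0)

F(x,y) separates as P(x) + Q(y) − 4, so its minimum is min P + min Q − 4.
P'(x) = 4x + 4 vanishes at x ∈ {-1}; Q'(y) = 12y(y - 3)(y - 2) vanishes at y ∈ {0, 2, 3}.
Local minima of P (where P''>0): P(-1)=-2. Local minima of Q: Q(0)=0, Q(3)=27.
So the global minimum of F is P(-1) + Q(0) − 4 = -2 + 0 − 4 = -6, attained at (-1, 0).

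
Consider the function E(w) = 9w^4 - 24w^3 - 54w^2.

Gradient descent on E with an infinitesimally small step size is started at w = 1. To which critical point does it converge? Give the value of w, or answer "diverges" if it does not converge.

E'(w) = 36w(w - 3)(w + 1), so E'(1) = -144.
Gradient descent moves in the -E' direction, i.e. w is increasing.
The nearest critical point in that direction is w = 3, where E'' = 432 > 0 (a local minimum). The iterate converges there.

3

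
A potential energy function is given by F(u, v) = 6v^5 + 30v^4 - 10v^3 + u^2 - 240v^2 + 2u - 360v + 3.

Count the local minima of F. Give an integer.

2

F separates as a function of u plus a function of v, so ∇F=0 decouples.
∂F/∂u = 2(u + 1) = 0 at u ∈ {-1}; ∂F/∂v = 30(v - 2)(v + 1)(v + 2)(v + 3) = 0 at v ∈ {-3, -2, -1, 2}.
The Hessian is diagonal: diag(F_uu, F_vv). Second derivatives: F_uu(-1)=2; F_vv(-3)=-300, F_vv(-2)=120, F_vv(-1)=-180, F_vv(2)=1800.
Local minima occur where both diagonal entries positive: (-1, -2), (-1, 2). Count: 2.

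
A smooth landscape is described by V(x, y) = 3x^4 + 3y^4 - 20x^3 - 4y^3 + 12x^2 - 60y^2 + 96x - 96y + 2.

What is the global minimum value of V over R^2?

V(x,y) separates as P(x) + Q(y) + 2, so its minimum is min P + min Q + 2.
P'(x) = 12(x - 4)(x - 2)(x + 1) vanishes at x ∈ {-1, 2, 4}; Q'(y) = 12(y - 4)(y + 1)(y + 2) vanishes at y ∈ {-2, -1, 4}.
Local minima of P (where P''>0): P(-1)=-61, P(4)=64. Local minima of Q: Q(-2)=32, Q(4)=-832.
So the global minimum of V is P(-1) + Q(4) + 2 = -61 − 832 + 2 = -891, attained at (-1, 4).

-891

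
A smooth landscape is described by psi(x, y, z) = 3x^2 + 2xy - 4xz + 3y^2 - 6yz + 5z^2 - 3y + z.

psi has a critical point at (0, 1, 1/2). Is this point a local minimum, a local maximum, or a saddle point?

The Hessian is constant: H = [[6, 2, -4], [2, 6, -6], [-4, -6, 10]].
Leading principal minors: Δ₁ = 6, Δ₂ = 32, Δ₃ = 104.
All leading minors are positive, so H is positive definite: a local minimum.

local minimum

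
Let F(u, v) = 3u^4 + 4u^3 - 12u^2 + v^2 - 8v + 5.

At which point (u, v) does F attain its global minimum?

F(u,v) separates as P(u) + Q(v) + 5, so its minimum is min P + min Q + 5.
P'(u) = 12u(u - 1)(u + 2) vanishes at u ∈ {-2, 0, 1}; Q'(v) = 2v - 8 vanishes at v ∈ {4}.
Local minima of P (where P''>0): P(-2)=-32, P(1)=-5. Local minima of Q: Q(4)=-16.
So the global minimum of F is P(-2) + Q(4) + 5 = -32 − 16 + 5 = -43, attained at (-2, 4).

(-2, 4)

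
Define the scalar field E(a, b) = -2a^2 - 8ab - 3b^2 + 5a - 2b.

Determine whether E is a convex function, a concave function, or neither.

neither

E is quadratic, so its Hessian is the constant matrix H = [[-4, -8], [-8, -6]].
det(H) = -40, tr(H) = -10.
det(H) < 0, so H is indefinite: neither convex nor concave.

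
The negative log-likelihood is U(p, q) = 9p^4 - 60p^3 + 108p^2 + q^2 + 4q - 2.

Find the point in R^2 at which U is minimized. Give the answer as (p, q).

(0, -2)

U(p,q) separates as A(p) + B(q) − 2, so its minimum is min A + min B − 2.
A'(p) = 36p(p - 3)(p - 2) vanishes at p ∈ {0, 2, 3}; B'(q) = 2q + 4 vanishes at q ∈ {-2}.
Local minima of A (where A''>0): A(0)=0, A(3)=81. Local minima of B: B(-2)=-4.
So the global minimum of U is A(0) + B(-2) − 2 = 0 − 4 − 2 = -6, attained at (0, -2).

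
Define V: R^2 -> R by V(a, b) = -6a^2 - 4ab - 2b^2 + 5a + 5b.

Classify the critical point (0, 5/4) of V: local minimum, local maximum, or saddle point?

local maximum

The Hessian of V is constant: H = [[-12, -4], [-4, -4]].
det(H) = (-12)·(-4) − (-4)² = 32.
det(H) > 0 and tr(H) = -16 < 0, so H is negative definite and the point is a local maximum.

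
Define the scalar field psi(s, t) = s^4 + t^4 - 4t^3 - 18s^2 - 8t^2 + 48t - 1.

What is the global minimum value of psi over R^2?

-162

psi(s,t) separates as P(s) + Q(t) − 1, so its minimum is min P + min Q − 1.
P'(s) = 4s(s - 3)(s + 3) vanishes at s ∈ {-3, 0, 3}; Q'(t) = 4(t - 3)(t - 2)(t + 2) vanishes at t ∈ {-2, 2, 3}.
Local minima of P (where P''>0): P(-3)=-81, P(3)=-81. Local minima of Q: Q(-2)=-80, Q(3)=45.
So the global minimum of psi is P(-3) + Q(-2) − 1 = -81 − 80 − 1 = -162, attained at (-3, -2).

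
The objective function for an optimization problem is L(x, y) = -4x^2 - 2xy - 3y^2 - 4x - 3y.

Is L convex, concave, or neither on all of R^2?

L is quadratic, so its Hessian is the constant matrix H = [[-8, -2], [-2, -6]].
det(H) = 44, tr(H) = -14.
det(H) > 0 and tr(H) < 0, so H is negative definite everywhere: concave.

concave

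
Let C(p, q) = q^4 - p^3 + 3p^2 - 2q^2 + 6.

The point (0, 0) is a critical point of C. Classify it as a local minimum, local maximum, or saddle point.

saddle point

The mixed partial ∂²C/∂p∂q is 0, so the Hessian at any point is diag(C_pp, C_qq) = diag(6(-p + 1), 4(3q^2 - 1)).
At (0, 0): H = diag(6, -4).
The eigenvalues have opposite signs, so H is indefinite: a saddle point.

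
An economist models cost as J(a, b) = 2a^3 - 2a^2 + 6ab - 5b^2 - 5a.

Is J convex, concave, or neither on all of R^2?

neither

The term 2a^3 is cubic, so the Hessian is not constant.
∂²J/∂a² = 12a - 4, which takes both signs as a varies (negative for sufficiently negative a). A diagonal entry of the Hessian changing sign means the Hessian is neither positive- nor negative-semidefinite on all of R^2.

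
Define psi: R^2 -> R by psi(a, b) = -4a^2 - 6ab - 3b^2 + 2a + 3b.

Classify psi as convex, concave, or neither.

psi is quadratic, so its Hessian is the constant matrix H = [[-8, -6], [-6, -6]].
det(H) = 12, tr(H) = -14.
det(H) > 0 and tr(H) < 0, so H is negative definite everywhere: concave.

concave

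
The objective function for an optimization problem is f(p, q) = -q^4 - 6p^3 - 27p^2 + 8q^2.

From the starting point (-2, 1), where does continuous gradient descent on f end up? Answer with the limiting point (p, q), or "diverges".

f is separable, so gradient descent decouples: p follows -∂f/∂p, q follows -∂f/∂q.
∂f/∂p = -18p(p + 3); at p=-2 this is 36, so p decreases.
∂f/∂q = -4q(q - 2)(q + 2); at q=1 this is 12, so q decreases.
p converges to its nearest critical value -3 (a local min of the p-part); q converges to 0. The iterate converges to (-3, 0).

(-3, 0)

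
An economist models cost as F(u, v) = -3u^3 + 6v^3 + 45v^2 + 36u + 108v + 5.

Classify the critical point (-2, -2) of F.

local minimum

The mixed partial ∂²F/∂u∂v is 0, so the Hessian at any point is diag(F_uu, F_vv) = diag(-18u, 18(2v + 5)).
At (-2, -2): H = diag(36, 18).
Both eigenvalues are positive, so H is positive definite: a local minimum.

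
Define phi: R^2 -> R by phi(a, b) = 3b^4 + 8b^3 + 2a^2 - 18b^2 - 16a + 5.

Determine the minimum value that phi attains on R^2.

phi(a,b) separates as P(a) + Q(b) + 5, so its minimum is min P + min Q + 5.
P'(a) = 4a - 16 vanishes at a ∈ {4}; Q'(b) = 12b(b - 1)(b + 3) vanishes at b ∈ {-3, 0, 1}.
Local minima of P (where P''>0): P(4)=-32. Local minima of Q: Q(-3)=-135, Q(1)=-7.
So the global minimum of phi is P(4) + Q(-3) + 5 = -32 − 135 + 5 = -162, attained at (4, -3).

-162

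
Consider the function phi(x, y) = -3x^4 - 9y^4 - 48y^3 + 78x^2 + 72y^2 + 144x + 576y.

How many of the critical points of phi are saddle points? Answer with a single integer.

phi separates as a function of x plus a function of y, so ∇phi=0 decouples.
∂phi/∂x = -12(x - 4)(x + 1)(x + 3) = 0 at x ∈ {-3, -1, 4}; ∂phi/∂y = -36(y - 2)(y + 2)(y + 4) = 0 at y ∈ {-4, -2, 2}.
The Hessian is diagonal: diag(phi_xx, phi_yy). Second derivatives: phi_xx(-3)=-168, phi_xx(-1)=120, phi_xx(4)=-420; phi_yy(-4)=-432, phi_yy(-2)=288, phi_yy(2)=-864.
Saddle points occur where the two diagonal entries have opposite signs: (-3, -2), (-1, -4), (-1, 2), (4, -2). Count: 4.

4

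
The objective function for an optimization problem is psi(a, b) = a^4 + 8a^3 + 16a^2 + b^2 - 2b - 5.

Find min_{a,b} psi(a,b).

-6

psi(a,b) separates as P(a) + Q(b) − 5, so its minimum is min P + min Q − 5.
P'(a) = 4a(a + 2)(a + 4) vanishes at a ∈ {-4, -2, 0}; Q'(b) = 2b - 2 vanishes at b ∈ {1}.
Local minima of P (where P''>0): P(-4)=0, P(0)=0. Local minima of Q: Q(1)=-1.
So the global minimum of psi is P(-4) + Q(1) − 5 = 0 − 1 − 5 = -6, attained at (-4, 1).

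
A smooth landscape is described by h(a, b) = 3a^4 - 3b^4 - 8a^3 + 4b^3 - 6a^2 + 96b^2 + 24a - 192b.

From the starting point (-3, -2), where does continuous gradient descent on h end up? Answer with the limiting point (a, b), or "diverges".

h is separable, so gradient descent decouples: a follows -∂h/∂a, b follows -∂h/∂b.
∂h/∂a = 12(a - 2)(a - 1)(a + 1); at a=-3 this is -480, so a increases.
∂h/∂b = -12(b - 4)(b - 1)(b + 4); at b=-2 this is -432, so b increases.
a converges to its nearest critical value -1 (a local min of the a-part); b converges to 1. The iterate converges to (-1, 1).

(-1, 1)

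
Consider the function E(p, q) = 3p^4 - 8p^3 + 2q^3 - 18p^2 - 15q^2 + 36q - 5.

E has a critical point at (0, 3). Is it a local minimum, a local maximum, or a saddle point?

saddle point

The mixed partial ∂²E/∂p∂q is 0, so the Hessian at any point is diag(E_pp, E_qq) = diag(12(3p^2 - 4p - 3), 6(2q - 5)).
At (0, 3): H = diag(-36, 6).
The eigenvalues have opposite signs, so H is indefinite: a saddle point.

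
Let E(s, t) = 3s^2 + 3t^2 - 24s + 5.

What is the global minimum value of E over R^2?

-43

E(s,t) separates as P(s) + Q(t) + 5, so its minimum is min P + min Q + 5.
P'(s) = 6s - 24 vanishes at s ∈ {4}; Q'(t) = 6t vanishes at t ∈ {0}.
Local minima of P (where P''>0): P(4)=-48. Local minima of Q: Q(0)=0.
So the global minimum of E is P(4) + Q(0) + 5 = -48 + 0 + 5 = -43, attained at (4, 0).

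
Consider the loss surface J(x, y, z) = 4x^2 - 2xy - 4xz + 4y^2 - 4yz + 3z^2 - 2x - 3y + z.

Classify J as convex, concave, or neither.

J is quadratic, so its Hessian is the constant matrix H = [[8, -2, -4], [-2, 8, -4], [-4, -4, 6]].
Leading principal minors: 8, 60, 40.
All positive ⇒ H ≻ 0 ⇒ convex.

convex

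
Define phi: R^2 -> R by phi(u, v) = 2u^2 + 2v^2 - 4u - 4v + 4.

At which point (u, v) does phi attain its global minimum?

(1, 1)

phi(u,v) separates as P(u) + Q(v) + 4, so its minimum is min P + min Q + 4.
P'(u) = 4u - 4 vanishes at u ∈ {1}; Q'(v) = 4v - 4 vanishes at v ∈ {1}.
Local minima of P (where P''>0): P(1)=-2. Local minima of Q: Q(1)=-2.
So the global minimum of phi is P(1) + Q(1) + 4 = -2 − 2 + 4 = 0, attained at (1, 1).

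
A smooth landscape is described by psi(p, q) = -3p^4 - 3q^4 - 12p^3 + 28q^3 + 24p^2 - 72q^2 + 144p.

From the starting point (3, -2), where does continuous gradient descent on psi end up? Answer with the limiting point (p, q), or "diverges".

diverges

psi is separable, so gradient descent decouples: p follows -∂psi/∂p, q follows -∂psi/∂q.
∂psi/∂p = -12(p - 2)(p + 2)(p + 3); at p=3 this is -360, so p increases.
∂psi/∂q = -12q(q - 4)(q - 3); at q=-2 this is 720, so q decreases.
The p-coordinate has no critical point in that direction and runs off to infinity.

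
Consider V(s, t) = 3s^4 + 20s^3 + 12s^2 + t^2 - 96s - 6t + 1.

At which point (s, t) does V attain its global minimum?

V(s,t) separates as P(s) + Q(t) + 1, so its minimum is min P + min Q + 1.
P'(s) = 12(s - 1)(s + 2)(s + 4) vanishes at s ∈ {-4, -2, 1}; Q'(t) = 2(t - 3) vanishes at t ∈ {3}.
Local minima of P (where P''>0): P(-4)=64, P(1)=-61. Local minima of Q: Q(3)=-9.
So the global minimum of V is P(1) + Q(3) + 1 = -61 − 9 + 1 = -69, attained at (1, 3).

(1, 3)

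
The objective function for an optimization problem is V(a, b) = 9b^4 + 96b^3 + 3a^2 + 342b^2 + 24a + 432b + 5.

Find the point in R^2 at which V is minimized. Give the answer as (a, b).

V(a,b) separates as P(a) + Q(b) + 5, so its minimum is min P + min Q + 5.
P'(a) = 6a + 24 vanishes at a ∈ {-4}; Q'(b) = 36(b + 1)(b + 3)(b + 4) vanishes at b ∈ {-4, -3, -1}.
Local minima of P (where P''>0): P(-4)=-48. Local minima of Q: Q(-4)=-96, Q(-1)=-177.
So the global minimum of V is P(-4) + Q(-1) + 5 = -48 − 177 + 5 = -220, attained at (-4, -1).

(-4, -1)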